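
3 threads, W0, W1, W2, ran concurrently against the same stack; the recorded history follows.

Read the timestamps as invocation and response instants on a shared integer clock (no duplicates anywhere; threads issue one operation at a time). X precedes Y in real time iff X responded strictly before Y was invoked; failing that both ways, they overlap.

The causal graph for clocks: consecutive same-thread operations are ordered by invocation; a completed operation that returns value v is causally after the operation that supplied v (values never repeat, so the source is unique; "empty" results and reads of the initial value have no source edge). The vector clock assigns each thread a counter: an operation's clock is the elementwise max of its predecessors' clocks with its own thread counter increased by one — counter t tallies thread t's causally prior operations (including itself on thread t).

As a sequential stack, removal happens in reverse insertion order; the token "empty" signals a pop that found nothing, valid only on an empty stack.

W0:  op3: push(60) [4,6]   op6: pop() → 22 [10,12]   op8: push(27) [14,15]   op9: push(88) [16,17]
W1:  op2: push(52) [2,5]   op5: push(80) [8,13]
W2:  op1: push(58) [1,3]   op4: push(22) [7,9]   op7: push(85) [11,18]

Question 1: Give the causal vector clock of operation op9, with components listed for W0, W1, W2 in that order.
Answer: (4, 0, 2)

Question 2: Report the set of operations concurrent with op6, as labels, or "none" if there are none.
Answer: op5, op7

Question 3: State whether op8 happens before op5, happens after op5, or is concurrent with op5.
Answer: after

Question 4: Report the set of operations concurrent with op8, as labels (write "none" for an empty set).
Answer: op7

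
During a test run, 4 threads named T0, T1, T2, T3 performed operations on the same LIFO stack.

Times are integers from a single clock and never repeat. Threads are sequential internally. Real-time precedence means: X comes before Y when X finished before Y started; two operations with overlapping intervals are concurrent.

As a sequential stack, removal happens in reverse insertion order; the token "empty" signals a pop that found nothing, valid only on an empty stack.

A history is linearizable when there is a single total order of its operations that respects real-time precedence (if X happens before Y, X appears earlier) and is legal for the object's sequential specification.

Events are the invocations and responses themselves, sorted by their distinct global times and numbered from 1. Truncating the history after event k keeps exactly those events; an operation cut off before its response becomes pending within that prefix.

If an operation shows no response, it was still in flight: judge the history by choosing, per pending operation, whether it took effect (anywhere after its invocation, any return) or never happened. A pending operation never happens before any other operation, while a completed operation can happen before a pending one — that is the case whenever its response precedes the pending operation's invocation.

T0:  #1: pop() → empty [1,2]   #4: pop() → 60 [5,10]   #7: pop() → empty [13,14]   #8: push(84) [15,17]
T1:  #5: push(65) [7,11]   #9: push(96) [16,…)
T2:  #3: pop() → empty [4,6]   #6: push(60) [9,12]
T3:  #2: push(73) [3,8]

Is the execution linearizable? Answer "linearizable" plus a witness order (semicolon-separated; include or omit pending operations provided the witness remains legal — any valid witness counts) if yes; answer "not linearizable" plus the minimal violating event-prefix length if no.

not linearizable — minimal violating prefix: 14 events

already the first 14 events (up to #7's response at time 14) admit no linearization; the first 13 still do
real-time-consistent orders of the 7 completed operations: 25 — all fail the LIFO stack replay
take #1, #2, #3, #4, #5, #6, #7: step 3 already fails, because #3 pop() → empty cannot occur there
take #1, #2, #3, #4, #6, #5, #7: step 3 already fails, because #3 pop() → empty cannot occur there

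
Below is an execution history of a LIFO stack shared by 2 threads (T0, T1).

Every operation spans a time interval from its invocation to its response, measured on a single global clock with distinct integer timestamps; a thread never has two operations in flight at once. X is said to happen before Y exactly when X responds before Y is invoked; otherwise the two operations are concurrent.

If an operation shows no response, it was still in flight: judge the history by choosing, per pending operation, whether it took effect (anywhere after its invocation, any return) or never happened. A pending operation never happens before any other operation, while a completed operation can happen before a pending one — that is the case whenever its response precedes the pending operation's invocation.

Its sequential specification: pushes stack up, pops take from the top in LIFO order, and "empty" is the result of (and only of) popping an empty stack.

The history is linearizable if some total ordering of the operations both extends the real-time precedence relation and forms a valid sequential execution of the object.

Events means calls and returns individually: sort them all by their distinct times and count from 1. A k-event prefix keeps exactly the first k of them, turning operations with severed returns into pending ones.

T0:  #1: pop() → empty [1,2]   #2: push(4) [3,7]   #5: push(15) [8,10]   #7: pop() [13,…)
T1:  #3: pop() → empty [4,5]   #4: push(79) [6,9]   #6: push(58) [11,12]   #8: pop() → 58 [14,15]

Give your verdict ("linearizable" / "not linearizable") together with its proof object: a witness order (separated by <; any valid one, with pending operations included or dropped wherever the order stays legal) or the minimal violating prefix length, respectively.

linearizable — witness: #1 < #3 < #2 < #4 < #5 < #6 < #8

1. #1 pop() → empty, leaving stack <>
2. #3 pop() → empty, leaving stack <>
3. #2 push(4), leaving stack <4>
4. #4 push(79), leaving stack <4,79>
5. #5 push(15), leaving stack <4,79,15>
6. #6 push(58), leaving stack <4,79,15,58>
7. #8 pop() → 58, leaving stack <4,79,15>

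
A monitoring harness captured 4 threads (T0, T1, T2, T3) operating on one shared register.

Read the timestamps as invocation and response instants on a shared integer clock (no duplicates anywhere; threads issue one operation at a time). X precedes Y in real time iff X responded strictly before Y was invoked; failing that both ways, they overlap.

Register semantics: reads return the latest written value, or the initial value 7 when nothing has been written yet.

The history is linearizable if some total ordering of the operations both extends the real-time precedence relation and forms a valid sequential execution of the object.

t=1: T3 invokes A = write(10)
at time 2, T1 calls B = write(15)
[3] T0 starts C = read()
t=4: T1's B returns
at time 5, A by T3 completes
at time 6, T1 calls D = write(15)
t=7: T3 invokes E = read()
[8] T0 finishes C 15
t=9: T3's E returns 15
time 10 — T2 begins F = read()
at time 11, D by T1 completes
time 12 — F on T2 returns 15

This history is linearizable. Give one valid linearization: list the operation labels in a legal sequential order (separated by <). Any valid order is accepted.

A < B < C < D < E < F

1. A write(10), leaving value 10
2. B write(15), leaving value 15
3. C read() → 15, leaving value 15
4. D write(15), leaving value 15
5. E read() → 15, leaving value 15
6. F read() → 15, leaving value 15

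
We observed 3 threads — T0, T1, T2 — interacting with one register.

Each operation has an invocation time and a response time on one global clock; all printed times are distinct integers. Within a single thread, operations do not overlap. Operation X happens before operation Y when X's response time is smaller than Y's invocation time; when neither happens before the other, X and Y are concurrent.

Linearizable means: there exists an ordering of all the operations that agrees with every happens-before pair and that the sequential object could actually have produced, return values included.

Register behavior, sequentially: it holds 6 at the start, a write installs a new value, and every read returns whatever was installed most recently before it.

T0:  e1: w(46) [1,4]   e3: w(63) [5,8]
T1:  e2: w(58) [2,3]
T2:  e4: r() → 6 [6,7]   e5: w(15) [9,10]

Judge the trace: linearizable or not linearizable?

already the first 7 events (up to e4's response at time 7) admit no linearization; the first 6 still do
checked exhaustively: 2 real-time-consistent orders of 3 completed operations, zero legal register replays
no escape via the 1 pending operation (e3): every completion choice fails
sample order e1, e2, e4 (pending dropped) stalls at step 3 — e4 r() → 6 has no legal effect
sample order e2, e1, e4 (pending dropped) stalls at step 3 — e4 r() → 6 has no legal effect

not linearizable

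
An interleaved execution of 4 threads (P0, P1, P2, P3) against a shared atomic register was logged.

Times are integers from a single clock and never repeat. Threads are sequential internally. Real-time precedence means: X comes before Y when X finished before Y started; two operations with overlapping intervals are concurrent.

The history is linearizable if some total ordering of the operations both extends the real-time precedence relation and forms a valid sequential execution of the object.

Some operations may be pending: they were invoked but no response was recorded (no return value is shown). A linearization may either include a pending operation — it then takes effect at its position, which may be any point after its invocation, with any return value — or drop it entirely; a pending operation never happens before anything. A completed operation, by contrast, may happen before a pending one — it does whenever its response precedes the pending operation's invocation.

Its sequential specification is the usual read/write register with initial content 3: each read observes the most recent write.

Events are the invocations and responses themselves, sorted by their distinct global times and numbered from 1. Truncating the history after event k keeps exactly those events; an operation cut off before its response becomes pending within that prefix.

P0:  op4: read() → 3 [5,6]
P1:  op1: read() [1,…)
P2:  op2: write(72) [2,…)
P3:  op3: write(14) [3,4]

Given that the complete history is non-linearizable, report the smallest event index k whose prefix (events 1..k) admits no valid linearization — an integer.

6

events 1..5 are linearizable, e.g. via op1, op2, op3:
after step 1 (op1 read() (pending, included)): value 3
after step 2 (op2 write(72) (pending, included)): value 72
after step 3 (op3 write(14)): value 14
once event 6 joins (op4's response, time 6), exhaustive search finds no witness
every completion of the 2 pending operations (op1, op2) was checked; none linearizes
one such order, op3, op4 (pending dropped), breaks at step 2 where op4 read() → 3 is illegal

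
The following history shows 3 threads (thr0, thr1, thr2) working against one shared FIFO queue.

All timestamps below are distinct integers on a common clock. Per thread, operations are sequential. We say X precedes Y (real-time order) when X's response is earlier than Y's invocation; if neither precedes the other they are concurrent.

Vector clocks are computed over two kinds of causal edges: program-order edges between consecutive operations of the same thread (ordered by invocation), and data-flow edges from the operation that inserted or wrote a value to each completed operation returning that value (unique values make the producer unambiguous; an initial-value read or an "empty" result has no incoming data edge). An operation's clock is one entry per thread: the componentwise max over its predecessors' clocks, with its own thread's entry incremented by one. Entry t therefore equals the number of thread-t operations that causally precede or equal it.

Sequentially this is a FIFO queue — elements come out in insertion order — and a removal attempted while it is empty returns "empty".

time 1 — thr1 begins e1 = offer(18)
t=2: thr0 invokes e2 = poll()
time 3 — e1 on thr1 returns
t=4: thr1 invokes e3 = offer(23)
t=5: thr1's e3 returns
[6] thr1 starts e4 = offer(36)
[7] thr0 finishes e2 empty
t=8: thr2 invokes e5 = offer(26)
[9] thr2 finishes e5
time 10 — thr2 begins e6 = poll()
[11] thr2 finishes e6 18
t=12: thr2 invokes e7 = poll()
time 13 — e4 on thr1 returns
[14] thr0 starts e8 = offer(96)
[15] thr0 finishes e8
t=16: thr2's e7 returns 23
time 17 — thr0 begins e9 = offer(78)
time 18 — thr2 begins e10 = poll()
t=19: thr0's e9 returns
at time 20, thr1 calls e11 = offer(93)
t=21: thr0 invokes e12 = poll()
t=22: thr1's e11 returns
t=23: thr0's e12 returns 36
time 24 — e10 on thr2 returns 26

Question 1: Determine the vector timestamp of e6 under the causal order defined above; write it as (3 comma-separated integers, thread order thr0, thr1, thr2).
Answer: (0, 1, 2)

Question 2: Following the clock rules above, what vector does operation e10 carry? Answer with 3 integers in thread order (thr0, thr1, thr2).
Answer: (0, 2, 4)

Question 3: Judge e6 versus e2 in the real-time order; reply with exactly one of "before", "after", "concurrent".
Answer: after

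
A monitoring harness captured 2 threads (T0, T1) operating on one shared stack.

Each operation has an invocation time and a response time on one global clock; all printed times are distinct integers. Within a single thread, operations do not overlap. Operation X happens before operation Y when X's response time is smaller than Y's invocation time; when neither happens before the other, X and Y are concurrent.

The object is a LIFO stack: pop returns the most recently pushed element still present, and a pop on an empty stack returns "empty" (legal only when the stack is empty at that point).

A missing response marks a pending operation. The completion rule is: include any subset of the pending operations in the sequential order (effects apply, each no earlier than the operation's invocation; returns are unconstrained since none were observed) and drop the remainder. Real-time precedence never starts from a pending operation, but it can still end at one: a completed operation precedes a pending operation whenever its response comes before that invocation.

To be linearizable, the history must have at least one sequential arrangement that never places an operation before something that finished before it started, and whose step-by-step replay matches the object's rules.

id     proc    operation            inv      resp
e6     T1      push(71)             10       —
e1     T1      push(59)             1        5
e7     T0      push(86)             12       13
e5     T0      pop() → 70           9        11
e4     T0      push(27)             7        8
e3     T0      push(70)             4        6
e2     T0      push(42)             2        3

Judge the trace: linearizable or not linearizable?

not linearizable

cut after 10 events: linearizable; cut after 11 events (e5 responds, time 11): not linearizable
3 orders of the 5 completed stack ops respect real time; none is legal
no completion choice of the 1 pending operation (e6) rescues it — every subset was tried
one such order, e1, e2, e3, e4, e5 (pending dropped), breaks at step 5 where e5 pop() → 70 is illegal
one such order, e2, e1, e3, e4, e5 (pending dropped), breaks at step 5 where e5 pop() → 70 is illegal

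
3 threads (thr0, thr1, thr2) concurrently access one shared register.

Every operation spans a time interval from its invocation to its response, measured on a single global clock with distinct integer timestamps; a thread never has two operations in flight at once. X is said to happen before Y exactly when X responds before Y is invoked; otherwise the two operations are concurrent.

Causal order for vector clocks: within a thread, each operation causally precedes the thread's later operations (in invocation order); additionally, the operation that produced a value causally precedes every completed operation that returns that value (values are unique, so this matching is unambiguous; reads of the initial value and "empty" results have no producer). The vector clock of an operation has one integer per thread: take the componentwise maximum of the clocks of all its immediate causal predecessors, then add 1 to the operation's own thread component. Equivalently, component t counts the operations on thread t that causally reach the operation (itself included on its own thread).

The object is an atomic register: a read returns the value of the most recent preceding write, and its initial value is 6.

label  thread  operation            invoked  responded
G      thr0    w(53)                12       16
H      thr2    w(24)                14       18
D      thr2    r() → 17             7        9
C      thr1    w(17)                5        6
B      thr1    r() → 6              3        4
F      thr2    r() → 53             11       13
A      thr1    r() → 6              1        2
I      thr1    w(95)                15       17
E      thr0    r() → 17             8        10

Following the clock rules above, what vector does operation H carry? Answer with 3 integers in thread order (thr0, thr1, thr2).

(2, 3, 3)

invoked at 1, A has no predecessors; its own thr1 bump gives (0, 1, 0)
from VC(A)=(0, 1, 0), B (invoked 3) maxes components and bumps thr1 → (0, 2, 0)
from VC(B)=(0, 2, 0), C (invoked 5) maxes components and bumps thr1 → (0, 3, 0)
from VC(C)=(0, 3, 0), D (invoked 7) maxes components and bumps thr2 → (0, 3, 1)
from VC(C)=(0, 3, 0), I (invoked 15) maxes components and bumps thr1 → (0, 4, 0)
from VC(C)=(0, 3, 0), E (invoked 8) maxes components and bumps thr0 → (1, 3, 0)
from VC(E)=(1, 3, 0), G (invoked 12) maxes components and bumps thr0 → (2, 3, 0)
from VC(D)=(0, 3, 1), VC(G)=(2, 3, 0), F (invoked 11) maxes components and bumps thr2 → (2, 3, 2)
from VC(F)=(2, 3, 2), H (invoked 14) maxes components and bumps thr2 → (2, 3, 3)
target: VC(H) = (2, 3, 3)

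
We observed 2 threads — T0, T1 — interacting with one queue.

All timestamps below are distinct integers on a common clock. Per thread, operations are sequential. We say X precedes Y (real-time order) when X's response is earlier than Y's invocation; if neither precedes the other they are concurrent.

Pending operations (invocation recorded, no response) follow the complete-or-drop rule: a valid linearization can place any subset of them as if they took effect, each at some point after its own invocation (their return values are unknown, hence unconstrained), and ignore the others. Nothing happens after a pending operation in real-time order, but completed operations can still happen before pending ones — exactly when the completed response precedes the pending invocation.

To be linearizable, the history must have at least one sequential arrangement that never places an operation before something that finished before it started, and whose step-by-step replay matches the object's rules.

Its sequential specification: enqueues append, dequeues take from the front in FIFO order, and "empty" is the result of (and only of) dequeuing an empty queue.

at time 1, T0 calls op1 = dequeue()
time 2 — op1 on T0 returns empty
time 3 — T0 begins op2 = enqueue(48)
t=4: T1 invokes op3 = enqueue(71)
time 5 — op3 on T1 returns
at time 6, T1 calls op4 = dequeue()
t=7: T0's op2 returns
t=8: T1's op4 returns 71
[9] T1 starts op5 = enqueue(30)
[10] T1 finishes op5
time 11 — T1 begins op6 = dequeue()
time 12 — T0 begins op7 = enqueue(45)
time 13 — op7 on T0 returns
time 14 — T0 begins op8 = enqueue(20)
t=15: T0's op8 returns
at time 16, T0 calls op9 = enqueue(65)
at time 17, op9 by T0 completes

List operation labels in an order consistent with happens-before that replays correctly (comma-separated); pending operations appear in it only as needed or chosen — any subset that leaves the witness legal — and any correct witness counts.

op1, op3, op2, op4, op5, op6, op7, op8, op9

step 1: op1 dequeue() → empty — queue <>
step 2: op3 enqueue(71) — queue <71>
step 3: op2 enqueue(48) — queue <71,48>
step 4: op4 dequeue() → 71 — queue <48>
step 5: op5 enqueue(30) — queue <48,30>
step 6: op6 dequeue() (pending, included) — queue <30>
step 7: op7 enqueue(45) — queue <30,45>
step 8: op8 enqueue(20) — queue <30,45,20>
step 9: op9 enqueue(65) — queue <30,45,20,65>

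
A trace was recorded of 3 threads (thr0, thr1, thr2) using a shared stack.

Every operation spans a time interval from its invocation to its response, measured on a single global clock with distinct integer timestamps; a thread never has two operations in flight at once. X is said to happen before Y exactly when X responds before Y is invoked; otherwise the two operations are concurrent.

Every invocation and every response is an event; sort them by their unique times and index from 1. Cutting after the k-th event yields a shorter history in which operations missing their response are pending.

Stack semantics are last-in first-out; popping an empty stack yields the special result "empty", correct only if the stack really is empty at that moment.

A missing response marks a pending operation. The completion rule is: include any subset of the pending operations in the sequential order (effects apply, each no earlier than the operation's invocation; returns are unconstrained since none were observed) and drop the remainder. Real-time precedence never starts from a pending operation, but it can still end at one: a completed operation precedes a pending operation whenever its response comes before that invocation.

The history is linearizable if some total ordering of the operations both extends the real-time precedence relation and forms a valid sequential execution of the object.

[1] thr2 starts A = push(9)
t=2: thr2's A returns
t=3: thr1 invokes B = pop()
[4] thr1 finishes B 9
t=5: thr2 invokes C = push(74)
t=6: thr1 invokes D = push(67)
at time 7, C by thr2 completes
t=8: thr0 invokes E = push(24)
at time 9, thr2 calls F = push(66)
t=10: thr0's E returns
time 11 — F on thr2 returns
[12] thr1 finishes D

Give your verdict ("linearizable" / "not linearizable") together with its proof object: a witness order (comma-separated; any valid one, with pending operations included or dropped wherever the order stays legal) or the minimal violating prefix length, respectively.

after step 1 (A push(9)): stack <9>
after step 2 (B pop() → 9): stack <>
after step 3 (C push(74)): stack <74>
after step 4 (D push(67)): stack <74,67>
after step 5 (E push(24)): stack <74,67,24>
after step 6 (F push(66)): stack <74,67,24,66>

linearizable — witness: A, B, C, D, E, F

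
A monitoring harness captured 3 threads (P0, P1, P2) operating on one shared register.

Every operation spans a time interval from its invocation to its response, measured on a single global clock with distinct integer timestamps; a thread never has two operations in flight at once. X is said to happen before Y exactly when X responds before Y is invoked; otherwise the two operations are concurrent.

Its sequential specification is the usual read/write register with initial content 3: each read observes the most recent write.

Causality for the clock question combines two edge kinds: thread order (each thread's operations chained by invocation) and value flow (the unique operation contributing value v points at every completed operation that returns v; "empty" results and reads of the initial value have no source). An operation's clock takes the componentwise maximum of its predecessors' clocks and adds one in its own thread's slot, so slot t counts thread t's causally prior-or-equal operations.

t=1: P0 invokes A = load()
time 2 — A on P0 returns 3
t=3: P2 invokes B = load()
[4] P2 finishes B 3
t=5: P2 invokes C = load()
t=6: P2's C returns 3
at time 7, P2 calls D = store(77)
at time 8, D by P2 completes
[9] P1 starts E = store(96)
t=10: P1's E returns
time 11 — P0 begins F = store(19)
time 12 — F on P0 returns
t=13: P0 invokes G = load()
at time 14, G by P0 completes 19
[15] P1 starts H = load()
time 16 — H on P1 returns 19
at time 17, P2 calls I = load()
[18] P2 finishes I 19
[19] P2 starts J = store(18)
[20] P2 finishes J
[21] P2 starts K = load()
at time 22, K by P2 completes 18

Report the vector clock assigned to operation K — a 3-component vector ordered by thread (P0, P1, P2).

root op B, invoked 3: fresh clock plus P2's own tick → (0, 0, 1)
root op E, invoked 9: fresh clock plus P1's own tick → (0, 1, 0)
root op A, invoked 1: fresh clock plus P0's own tick → (1, 0, 0)
C, invoked 5, takes VC(B)=(0, 0, 1) under max, adds 1 for P2 → (0, 0, 2)
F, invoked 11, takes VC(A)=(1, 0, 0) under max, adds 1 for P0 → (2, 0, 0)
D, invoked 7, takes VC(C)=(0, 0, 2) under max, adds 1 for P2 → (0, 0, 3)
G, invoked 13, takes VC(F)=(2, 0, 0) under max, adds 1 for P0 → (3, 0, 0)
H, invoked 15, takes VC(E)=(0, 1, 0), VC(F)=(2, 0, 0) under max, adds 1 for P1 → (2, 2, 0)
I, invoked 17, takes VC(D)=(0, 0, 3), VC(F)=(2, 0, 0) under max, adds 1 for P2 → (2, 0, 4)
J, invoked 19, takes VC(I)=(2, 0, 4) under max, adds 1 for P2 → (2, 0, 5)
K, invoked 21, takes VC(J)=(2, 0, 5) under max, adds 1 for P2 → (2, 0, 6)
target: VC(K) = (2, 0, 6)

(2, 0, 6)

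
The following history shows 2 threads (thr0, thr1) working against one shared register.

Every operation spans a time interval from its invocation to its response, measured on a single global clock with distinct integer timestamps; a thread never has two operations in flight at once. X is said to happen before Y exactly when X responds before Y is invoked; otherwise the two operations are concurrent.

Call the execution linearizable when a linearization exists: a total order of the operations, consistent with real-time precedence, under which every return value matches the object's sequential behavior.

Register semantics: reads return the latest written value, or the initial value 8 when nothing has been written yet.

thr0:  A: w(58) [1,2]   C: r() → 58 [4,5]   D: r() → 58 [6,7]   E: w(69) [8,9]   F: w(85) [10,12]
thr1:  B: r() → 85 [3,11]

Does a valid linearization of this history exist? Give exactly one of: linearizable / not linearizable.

linearizable

a witness: A, C, D, E, F, B
1. A w(58), leaving value 58
2. C r() → 58, leaving value 58
3. D r() → 58, leaving value 58
4. E w(69), leaving value 69
5. F w(85), leaving value 85
6. B r() → 85, leaving value 85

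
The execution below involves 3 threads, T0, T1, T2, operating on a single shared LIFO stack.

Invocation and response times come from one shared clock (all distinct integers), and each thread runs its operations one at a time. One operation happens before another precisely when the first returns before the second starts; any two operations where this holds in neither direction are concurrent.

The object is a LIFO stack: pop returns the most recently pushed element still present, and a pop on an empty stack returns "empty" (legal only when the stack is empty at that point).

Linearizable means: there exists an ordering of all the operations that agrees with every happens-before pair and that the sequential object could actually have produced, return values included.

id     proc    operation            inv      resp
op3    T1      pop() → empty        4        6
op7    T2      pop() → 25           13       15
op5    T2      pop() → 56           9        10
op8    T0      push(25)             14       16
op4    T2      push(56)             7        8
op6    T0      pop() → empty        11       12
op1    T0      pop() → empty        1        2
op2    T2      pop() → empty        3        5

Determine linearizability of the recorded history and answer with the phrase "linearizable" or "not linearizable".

linearizable

witness order: op1, op2, op3, op4, op5, op6, op8, op7
step 1: op1 pop() → empty — stack <>
step 2: op2 pop() → empty — stack <>
step 3: op3 pop() → empty — stack <>
step 4: op4 push(56) — stack <56>
step 5: op5 pop() → 56 — stack <>
step 6: op6 pop() → empty — stack <>
step 7: op8 push(25) — stack <25>
step 8: op7 pop() → 25 — stack <>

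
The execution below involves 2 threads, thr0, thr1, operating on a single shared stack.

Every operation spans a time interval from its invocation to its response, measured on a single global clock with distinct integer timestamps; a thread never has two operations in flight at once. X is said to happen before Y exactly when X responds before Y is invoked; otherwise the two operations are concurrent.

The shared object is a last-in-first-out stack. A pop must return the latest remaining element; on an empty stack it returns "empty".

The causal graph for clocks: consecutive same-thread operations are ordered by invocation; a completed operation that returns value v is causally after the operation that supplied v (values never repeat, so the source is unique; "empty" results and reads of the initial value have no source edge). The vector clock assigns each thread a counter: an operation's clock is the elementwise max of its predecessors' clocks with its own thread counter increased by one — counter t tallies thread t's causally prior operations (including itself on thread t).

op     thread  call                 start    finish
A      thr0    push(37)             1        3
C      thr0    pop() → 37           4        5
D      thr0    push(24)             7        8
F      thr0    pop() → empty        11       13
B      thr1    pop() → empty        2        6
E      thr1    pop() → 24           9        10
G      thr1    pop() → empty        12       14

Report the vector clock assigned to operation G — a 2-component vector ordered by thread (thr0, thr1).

B, invoked 2, has no incoming edges; only thr1's bump applies → (0, 1)
A, invoked 1, has no incoming edges; only thr0's bump applies → (1, 0)
C (invocation 4): componentwise max over VC(A)=(1, 0), +1 at thr0, giving (2, 0)
D (invocation 7): componentwise max over VC(C)=(2, 0), +1 at thr0, giving (3, 0)
F (invocation 11): componentwise max over VC(D)=(3, 0), +1 at thr0, giving (4, 0)
E (invocation 9): componentwise max over VC(B)=(0, 1), VC(D)=(3, 0), +1 at thr1, giving (3, 2)
G (invocation 12): componentwise max over VC(E)=(3, 2), +1 at thr1, giving (3, 3)
target: VC(G) = (3, 3)

(3, 3)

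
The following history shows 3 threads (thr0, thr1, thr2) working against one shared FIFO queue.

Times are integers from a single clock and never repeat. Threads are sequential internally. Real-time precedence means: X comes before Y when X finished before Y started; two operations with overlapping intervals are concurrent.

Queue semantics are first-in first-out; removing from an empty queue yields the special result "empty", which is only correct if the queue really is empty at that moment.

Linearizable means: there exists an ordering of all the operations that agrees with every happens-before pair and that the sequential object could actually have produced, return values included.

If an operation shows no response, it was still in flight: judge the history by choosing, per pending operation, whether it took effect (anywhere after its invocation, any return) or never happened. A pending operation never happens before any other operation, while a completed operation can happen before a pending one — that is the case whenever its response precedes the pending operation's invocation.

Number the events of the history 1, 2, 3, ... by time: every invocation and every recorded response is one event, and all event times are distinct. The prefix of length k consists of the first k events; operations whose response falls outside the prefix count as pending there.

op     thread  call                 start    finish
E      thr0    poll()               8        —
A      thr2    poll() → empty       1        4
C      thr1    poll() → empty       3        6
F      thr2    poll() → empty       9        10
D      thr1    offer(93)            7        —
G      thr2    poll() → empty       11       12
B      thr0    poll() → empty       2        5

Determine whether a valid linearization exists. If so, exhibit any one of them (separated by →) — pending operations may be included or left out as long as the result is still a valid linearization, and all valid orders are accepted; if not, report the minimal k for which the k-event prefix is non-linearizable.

linearizable — witness: A → B → C → D → E → F → G

after step 1 (A poll() → empty): queue <>
after step 2 (B poll() → empty): queue <>
after step 3 (C poll() → empty): queue <>
after step 4 (D offer(93) (pending, included)): queue <93>
after step 5 (E poll() (pending, included)): queue <>
after step 6 (F poll() → empty): queue <>
after step 7 (G poll() → empty): queue <>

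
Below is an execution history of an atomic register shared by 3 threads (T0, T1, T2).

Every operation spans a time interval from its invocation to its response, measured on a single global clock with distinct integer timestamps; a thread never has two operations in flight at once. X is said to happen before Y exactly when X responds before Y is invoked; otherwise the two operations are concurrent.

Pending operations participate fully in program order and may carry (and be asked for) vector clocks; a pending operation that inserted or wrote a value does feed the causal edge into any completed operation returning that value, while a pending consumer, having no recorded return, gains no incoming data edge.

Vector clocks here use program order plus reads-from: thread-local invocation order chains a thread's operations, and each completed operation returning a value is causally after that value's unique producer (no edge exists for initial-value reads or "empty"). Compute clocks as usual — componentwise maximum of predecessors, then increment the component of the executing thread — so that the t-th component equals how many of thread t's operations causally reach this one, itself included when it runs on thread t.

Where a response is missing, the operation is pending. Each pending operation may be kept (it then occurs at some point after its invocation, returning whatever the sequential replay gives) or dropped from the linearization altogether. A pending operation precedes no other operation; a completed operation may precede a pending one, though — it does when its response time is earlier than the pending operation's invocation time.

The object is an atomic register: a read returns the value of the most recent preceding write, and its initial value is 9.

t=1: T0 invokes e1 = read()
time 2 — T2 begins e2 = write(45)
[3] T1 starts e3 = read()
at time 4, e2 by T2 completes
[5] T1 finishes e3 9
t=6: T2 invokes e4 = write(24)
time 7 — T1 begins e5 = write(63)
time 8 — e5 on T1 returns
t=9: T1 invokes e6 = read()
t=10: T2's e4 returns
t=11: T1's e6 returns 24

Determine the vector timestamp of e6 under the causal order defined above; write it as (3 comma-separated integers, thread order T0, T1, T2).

(0, 3, 2)

no predecessors for e2 (invoked 2): T2 increments from zero → (0, 0, 1)
no predecessors for e3 (invoked 3): T1 increments from zero → (0, 1, 0)
no predecessors for e1 (invoked 1): T0 increments from zero → (1, 0, 0)
merge at e4 (invoked 6): VC(e2)=(0, 0, 1), own-thread bump on T2 → (0, 0, 2)
merge at e5 (invoked 7): VC(e3)=(0, 1, 0), own-thread bump on T1 → (0, 2, 0)
merge at e6 (invoked 9): VC(e4)=(0, 0, 2), VC(e5)=(0, 2, 0), own-thread bump on T1 → (0, 3, 2)
target: VC(e6) = (0, 3, 2)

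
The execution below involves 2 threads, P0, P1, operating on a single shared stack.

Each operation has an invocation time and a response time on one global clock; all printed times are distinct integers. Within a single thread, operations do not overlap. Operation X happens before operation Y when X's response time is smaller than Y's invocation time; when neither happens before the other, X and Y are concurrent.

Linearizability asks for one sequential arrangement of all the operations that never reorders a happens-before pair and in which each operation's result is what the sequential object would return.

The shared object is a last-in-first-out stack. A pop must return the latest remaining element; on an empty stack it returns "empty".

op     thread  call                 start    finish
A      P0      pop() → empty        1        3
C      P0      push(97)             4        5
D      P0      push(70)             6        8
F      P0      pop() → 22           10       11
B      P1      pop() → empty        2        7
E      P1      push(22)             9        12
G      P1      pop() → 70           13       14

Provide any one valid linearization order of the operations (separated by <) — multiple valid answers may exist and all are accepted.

step 1: A pop() → empty — stack <>
step 2: B pop() → empty — stack <>
step 3: C push(97) — stack <97>
step 4: D push(70) — stack <97,70>
step 5: E push(22) — stack <97,70,22>
step 6: F pop() → 22 — stack <97,70>
step 7: G pop() → 70 — stack <97>

A < B < C < D < E < F < G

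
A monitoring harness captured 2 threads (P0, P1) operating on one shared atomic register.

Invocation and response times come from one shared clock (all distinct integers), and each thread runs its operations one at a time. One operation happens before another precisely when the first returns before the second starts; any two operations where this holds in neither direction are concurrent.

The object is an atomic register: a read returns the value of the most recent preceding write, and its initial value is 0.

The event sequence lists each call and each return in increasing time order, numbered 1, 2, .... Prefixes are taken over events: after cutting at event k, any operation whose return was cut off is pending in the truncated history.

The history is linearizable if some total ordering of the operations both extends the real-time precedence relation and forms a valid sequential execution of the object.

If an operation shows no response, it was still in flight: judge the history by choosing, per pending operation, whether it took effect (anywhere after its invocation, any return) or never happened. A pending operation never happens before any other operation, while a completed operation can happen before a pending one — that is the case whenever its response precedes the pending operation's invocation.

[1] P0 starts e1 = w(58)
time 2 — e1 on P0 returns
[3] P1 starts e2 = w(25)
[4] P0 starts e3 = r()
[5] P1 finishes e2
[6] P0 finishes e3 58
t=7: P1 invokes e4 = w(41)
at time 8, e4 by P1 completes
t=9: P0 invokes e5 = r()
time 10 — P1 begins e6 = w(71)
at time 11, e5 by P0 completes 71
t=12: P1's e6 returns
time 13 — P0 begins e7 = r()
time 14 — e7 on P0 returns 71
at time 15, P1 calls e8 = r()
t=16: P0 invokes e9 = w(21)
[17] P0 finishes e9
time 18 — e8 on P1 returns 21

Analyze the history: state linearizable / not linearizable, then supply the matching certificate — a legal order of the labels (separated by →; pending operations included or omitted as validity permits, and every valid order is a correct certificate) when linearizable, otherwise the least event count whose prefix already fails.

1. e1 w(58), leaving value 58
2. e3 r() → 58, leaving value 58
3. e2 w(25), leaving value 25
4. e4 w(41), leaving value 41
5. e6 w(71), leaving value 71
6. e5 r() → 71, leaving value 71
7. e7 r() → 71, leaving value 71
8. e9 w(21), leaving value 21
9. e8 r() → 21, leaving value 21

linearizable — witness: e1 → e3 → e2 → e4 → e6 → e5 → e7 → e9 → e8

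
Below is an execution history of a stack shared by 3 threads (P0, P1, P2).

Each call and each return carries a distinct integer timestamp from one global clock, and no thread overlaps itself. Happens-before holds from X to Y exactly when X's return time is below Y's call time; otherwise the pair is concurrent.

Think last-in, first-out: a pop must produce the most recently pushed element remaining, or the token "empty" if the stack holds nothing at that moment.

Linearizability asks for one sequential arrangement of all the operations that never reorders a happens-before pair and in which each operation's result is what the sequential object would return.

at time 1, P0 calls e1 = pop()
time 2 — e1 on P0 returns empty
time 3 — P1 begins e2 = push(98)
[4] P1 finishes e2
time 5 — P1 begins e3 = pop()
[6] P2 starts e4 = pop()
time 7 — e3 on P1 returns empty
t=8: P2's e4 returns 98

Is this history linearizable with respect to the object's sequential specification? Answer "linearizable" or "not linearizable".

linearizable

a witness: e1, e2, e4, e3
step 1: e1 pop() → empty — stack <>
step 2: e2 push(98) — stack <98>
step 3: e4 pop() → 98 — stack <>
step 4: e3 pop() → empty — stack <>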